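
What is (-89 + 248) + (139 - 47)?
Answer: 251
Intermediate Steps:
(-89 + 248) + (139 - 47) = 159 + 92 = 251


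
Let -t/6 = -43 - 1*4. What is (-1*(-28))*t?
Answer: 7896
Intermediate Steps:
t = 282 (t = -6*(-43 - 1*4) = -6*(-43 - 4) = -6*(-47) = 282)
(-1*(-28))*t = -1*(-28)*282 = 28*282 = 7896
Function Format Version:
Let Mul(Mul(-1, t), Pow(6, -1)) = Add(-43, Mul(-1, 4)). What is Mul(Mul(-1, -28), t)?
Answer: 7896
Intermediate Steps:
t = 282 (t = Mul(-6, Add(-43, Mul(-1, 4))) = Mul(-6, Add(-43, -4)) = Mul(-6, -47) = 282)
Mul(Mul(-1, -28), t) = Mul(Mul(-1, -28), 282) = Mul(28, 282) = 7896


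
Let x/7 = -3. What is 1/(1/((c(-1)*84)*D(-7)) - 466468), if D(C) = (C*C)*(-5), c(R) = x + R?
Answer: -452760/211198051679 ≈ -2.1438e-6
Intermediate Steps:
x = -21 (x = 7*(-3) = -21)
c(R) = -21 + R
D(C) = -5*C² (D(C) = C²*(-5) = -5*C²)
1/(1/((c(-1)*84)*D(-7)) - 466468) = 1/(1/(((-21 - 1)*84)*(-5*(-7)²)) - 466468) = 1/(1/((-22*84)*(-5*49)) - 466468) = 1/(1/(-1848*(-245)) - 466468) = 1/(1/452760 - 466468) = 1/(-211198051679/452760) = -452760/211198051679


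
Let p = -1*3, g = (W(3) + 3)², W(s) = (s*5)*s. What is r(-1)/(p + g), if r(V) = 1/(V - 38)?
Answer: -1/89739 ≈ -1.1143e-5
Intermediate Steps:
W(s) = 5*s² (W(s) = (5*s)*s = 5*s²)
r(V) = 1/(-38 + V)
g = 2304 (g = (5*3² + 3)² = (5*9 + 3)² = (45 + 3)² = 48² = 2304)
p = -3
r(-1)/(p + g) = 1/((-38 - 1)*(-3 + 2304)) = 1/(-39*2301) = -1/39*1/2301 = -1/89739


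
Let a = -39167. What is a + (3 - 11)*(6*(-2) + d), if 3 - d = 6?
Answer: -39047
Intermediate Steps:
d = -3 (d = 3 - 1*6 = 3 - 6 = -3)
a + (3 - 11)*(6*(-2) + d) = -39167 + (3 - 11)*(6*(-2) - 3) = -39167 - 8*(-12 - 3) = -39167 - 8*(-15) = -39167 + 120 = -39047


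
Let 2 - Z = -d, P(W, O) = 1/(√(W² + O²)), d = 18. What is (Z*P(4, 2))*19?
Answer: 38*√5 ≈ 84.971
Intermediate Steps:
P(W, O) = (O² + W²)^(-½) (P(W, O) = 1/(√(O² + W²)) = (O² + W²)^(-½))
Z = 20 (Z = 2 - (-1)*18 = 2 - 1*(-18) = 2 + 18 = 20)
(Z*P(4, 2))*19 = (20/√(2² + 4²))*19 = (20/√(4 + 16))*19 = (20/√20)*19 = (20*(√5/10))*19 = (2*√5)*19 = 38*√5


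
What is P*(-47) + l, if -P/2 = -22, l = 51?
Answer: -2017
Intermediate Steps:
P = 44 (P = -2*(-22) = 44)
P*(-47) + l = 44*(-47) + 51 = -2068 + 51 = -2017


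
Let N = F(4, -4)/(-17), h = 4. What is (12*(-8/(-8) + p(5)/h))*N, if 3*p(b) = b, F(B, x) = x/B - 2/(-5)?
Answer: ⅗ ≈ 0.60000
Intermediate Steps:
F(B, x) = ⅖ + x/B (F(B, x) = x/B - 2*(-⅕) = x/B + ⅖ = ⅖ + x/B)
p(b) = b/3
N = 3/85 (N = (⅖ - 4/4)/(-17) = (⅖ - 4*¼)*(-1/17) = (⅖ - 1)*(-1/17) = -⅗*(-1/17) = 3/85 ≈ 0.035294)
(12*(-8/(-8) + p(5)/h))*N = (12*(-8/(-8) + ((⅓)*5)/4))*(3/85) = (12*(-8*(-⅛) + (5/3)*(¼)))*(3/85) = (12*(1 + 5/12))*(3/85) = (12*(17/12))*(3/85) = 17*(3/85) = ⅗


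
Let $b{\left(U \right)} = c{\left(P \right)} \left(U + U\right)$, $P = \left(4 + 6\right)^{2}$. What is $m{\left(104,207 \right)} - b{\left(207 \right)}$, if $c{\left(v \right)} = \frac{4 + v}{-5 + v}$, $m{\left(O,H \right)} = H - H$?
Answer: $- \frac{43056}{95} \approx -453.22$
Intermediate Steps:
$P = 100$ ($P = 10^{2} = 100$)
$m{\left(O,H \right)} = 0$
$c{\left(v \right)} = \frac{4 + v}{-5 + v}$
$b{\left(U \right)} = \frac{208 U}{95}$ ($b{\left(U \right)} = \frac{4 + 100}{-5 + 100} \left(U + U\right) = \frac{1}{95} \cdot 104 \cdot 2 U = \frac{104 \cdot 2 U}{95} = \frac{208 U}{95}$)
$m{\left(104,207 \right)} - b{\left(207 \right)} = 0 - \frac{208}{95} \cdot 207 = 0 - \frac{43056}{95} = - \frac{43056}{95}$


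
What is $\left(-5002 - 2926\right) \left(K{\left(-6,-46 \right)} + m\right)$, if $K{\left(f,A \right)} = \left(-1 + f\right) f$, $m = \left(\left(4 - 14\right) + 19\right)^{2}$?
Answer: $-975144$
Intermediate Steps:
$m = 81$ ($m = \left(-10 + 19\right)^{2} = 9^{2} = 81$)
$K{\left(f,A \right)} = f \left(-1 + f\right)$
$\left(-5002 - 2926\right) \left(K{\left(-6,-46 \right)} + m\right) = \left(-5002 - 2926\right) \left(- 6 \left(-1 - 6\right) + 81\right) = - 7928 \left(\left(-6\right) \left(-7\right) + 81\right) = - 7928 \left(42 + 81\right) = \left(-7928\right) 123 = -975144$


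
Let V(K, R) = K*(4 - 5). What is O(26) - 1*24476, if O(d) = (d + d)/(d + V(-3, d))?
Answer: -709752/29 ≈ -24474.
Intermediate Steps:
V(K, R) = -K (V(K, R) = K*(-1) = -K)
O(d) = 2*d/(3 + d) (O(d) = (d + d)/(d - 1*(-3)) = (2*d)/(d + 3) = (2*d)/(3 + d) = 2*d/(3 + d))
O(26) - 1*24476 = 2*26/(3 + 26) - 1*24476 = 2*26/29 - 24476 = 2*26*(1/29) - 24476 = 52/29 - 24476 = -709752/29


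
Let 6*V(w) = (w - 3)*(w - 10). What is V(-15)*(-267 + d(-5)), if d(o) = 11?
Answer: -19200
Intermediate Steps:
V(w) = (-10 + w)*(-3 + w)/6 (V(w) = ((w - 3)*(w - 10))/6 = ((-3 + w)*(-10 + w))/6 = ((-10 + w)*(-3 + w))/6 = (-10 + w)*(-3 + w)/6)
V(-15)*(-267 + d(-5)) = (5 - 13/6*(-15) + (1/6)*(-15)**2)*(-267 + 11) = (5 + 65/2 + (1/6)*225)*(-256) = (5 + 65/2 + 75/2)*(-256) = 75*(-256) = -19200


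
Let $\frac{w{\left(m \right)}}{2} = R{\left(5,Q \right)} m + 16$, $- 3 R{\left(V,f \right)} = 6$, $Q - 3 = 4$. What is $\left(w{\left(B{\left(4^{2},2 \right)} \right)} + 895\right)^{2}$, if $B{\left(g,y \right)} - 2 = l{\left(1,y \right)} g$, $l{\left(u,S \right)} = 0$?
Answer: $844561$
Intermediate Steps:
$Q = 7$ ($Q = 3 + 4 = 7$)
$B{\left(g,y \right)} = 2$ ($B{\left(g,y \right)} = 2 + 0 g = 2 + 0 = 2$)
$R{\left(V,f \right)} = -2$ ($R{\left(V,f \right)} = \left(- \frac{1}{3}\right) 6 = -2$)
$w{\left(m \right)} = 32 - 4 m$ ($w{\left(m \right)} = 2 \left(- 2 m + 16\right) = 2 \left(16 - 2 m\right) = 32 - 4 m$)
$\left(w{\left(B{\left(4^{2},2 \right)} \right)} + 895\right)^{2} = \left(\left(32 - 8\right) + 895\right)^{2} = \left(24 + 895\right)^{2} = 919^{2} = 844561$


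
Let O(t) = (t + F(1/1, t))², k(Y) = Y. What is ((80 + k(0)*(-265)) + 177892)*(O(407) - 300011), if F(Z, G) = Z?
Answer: -23767626684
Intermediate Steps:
O(t) = (1 + t)² (O(t) = (t + 1/1)² = (t + 1)² = (1 + t)²)
((80 + k(0)*(-265)) + 177892)*(O(407) - 300011) = ((80 + 0*(-265)) + 177892)*((1 + 407)² - 300011) = ((80 + 0) + 177892)*(408² - 300011) = (80 + 177892)*(166464 - 300011) = 177972*(-133547) = -23767626684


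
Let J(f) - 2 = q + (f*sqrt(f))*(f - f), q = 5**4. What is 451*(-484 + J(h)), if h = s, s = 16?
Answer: 64493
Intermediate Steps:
h = 16
q = 625
J(f) = 627 (J(f) = 2 + (625 + (f*sqrt(f))*(f - f)) = 2 + (625 + f**(3/2)*0) = 2 + (625 + 0) = 2 + 625 = 627)
451*(-484 + J(h)) = 451*(-484 + 627) = 451*143 = 64493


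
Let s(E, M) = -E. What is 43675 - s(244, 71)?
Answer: 43919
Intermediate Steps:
43675 - s(244, 71) = 43675 - (-1)*244 = 43675 - 1*(-244) = 43675 + 244 = 43919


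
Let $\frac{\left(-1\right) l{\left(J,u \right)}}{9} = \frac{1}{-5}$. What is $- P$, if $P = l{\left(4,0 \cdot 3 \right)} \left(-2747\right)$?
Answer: $\frac{24723}{5} \approx 4944.6$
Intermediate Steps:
$l{\left(J,u \right)} = \frac{9}{5}$ ($l{\left(J,u \right)} = - \frac{9}{-5} = \left(-9\right) \left(- \frac{1}{5}\right) = \frac{9}{5}$)
$P = - \frac{24723}{5}$ ($P = \frac{9}{5} \left(-2747\right) = - \frac{24723}{5} \approx -4944.6$)
$- P = \left(-1\right) \left(- \frac{24723}{5}\right) = \frac{24723}{5}$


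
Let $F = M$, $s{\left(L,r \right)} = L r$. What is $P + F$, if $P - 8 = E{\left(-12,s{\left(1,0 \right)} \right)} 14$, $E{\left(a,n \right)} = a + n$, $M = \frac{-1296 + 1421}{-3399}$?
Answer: $- \frac{543965}{3399} \approx -160.04$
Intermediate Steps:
$M = - \frac{125}{3399}$ ($M = 125 \left(- \frac{1}{3399}\right) = - \frac{125}{3399} \approx -0.036776$)
$F = - \frac{125}{3399} \approx -0.036776$
$P = -160$ ($P = 8 + \left(-12 + 1 \cdot 0\right) 14 = 8 + \left(-12 + 0\right) 14 = 8 - 168 = -160$)
$P + F = -160 - \frac{125}{3399} = - \frac{543965}{3399}$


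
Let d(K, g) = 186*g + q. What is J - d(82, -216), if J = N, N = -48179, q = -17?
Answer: -7986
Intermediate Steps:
d(K, g) = -17 + 186*g (d(K, g) = 186*g - 17 = -17 + 186*g)
J = -48179
J - d(82, -216) = -48179 - (-17 + 186*(-216)) = -48179 - (-17 - 40176) = -48179 - 1*(-40193) = -48179 + 40193 = -7986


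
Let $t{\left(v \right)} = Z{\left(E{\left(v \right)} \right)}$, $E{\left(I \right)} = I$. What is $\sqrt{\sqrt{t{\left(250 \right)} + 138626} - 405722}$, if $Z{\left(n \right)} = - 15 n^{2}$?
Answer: $\sqrt{-405722 + i \sqrt{798874}} \approx 0.702 + 636.96 i$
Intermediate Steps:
$t{\left(v \right)} = - 15 v^{2}$
$\sqrt{\sqrt{t{\left(250 \right)} + 138626} - 405722} = \sqrt{\sqrt{- 15 \cdot 250^{2} + 138626} - 405722} = \sqrt{\sqrt{\left(-15\right) 62500 + 138626} - 405722} = \sqrt{\sqrt{-937500 + 138626} - 405722} = \sqrt{\sqrt{-798874} - 405722} = \sqrt{i \sqrt{798874} - 405722} = \sqrt{-405722 + i \sqrt{798874}}$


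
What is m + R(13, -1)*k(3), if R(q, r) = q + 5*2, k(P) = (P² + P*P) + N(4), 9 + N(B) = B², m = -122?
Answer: 453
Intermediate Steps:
N(B) = -9 + B²
k(P) = 7 + 2*P² (k(P) = (P² + P*P) + (-9 + 4²) = (P² + P²) + (-9 + 16) = 2*P² + 7 = 7 + 2*P²)
R(q, r) = 10 + q (R(q, r) = q + 10 = 10 + q)
m + R(13, -1)*k(3) = -122 + (10 + 13)*(7 + 2*3²) = -122 + 23*(7 + 2*9) = -122 + 23*(7 + 18) = -122 + 23*25 = -122 + 575 = 453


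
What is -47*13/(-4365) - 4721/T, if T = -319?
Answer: 20802074/1392435 ≈ 14.939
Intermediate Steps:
-47*13/(-4365) - 4721/T = -47*13/(-4365) - 4721/(-319) = -611*(-1/4365) - 4721*(-1/319) = 611/4365 + 4721/319 = 20802074/1392435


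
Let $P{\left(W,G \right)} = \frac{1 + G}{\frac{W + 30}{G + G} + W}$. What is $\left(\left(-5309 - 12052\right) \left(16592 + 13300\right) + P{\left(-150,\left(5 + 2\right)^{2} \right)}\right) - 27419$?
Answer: $- \frac{384565981616}{741} \approx -5.1898 \cdot 10^{8}$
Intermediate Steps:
$P{\left(W,G \right)} = \frac{1 + G}{W + \frac{30 + W}{2 G}}$ ($P{\left(W,G \right)} = \frac{1 + G}{\frac{30 + W}{2 G} + W} = \frac{1 + G}{W + \frac{30 + W}{2 G}}$)
$\left(\left(-5309 - 12052\right) \left(16592 + 13300\right) + P{\left(-150,\left(5 + 2\right)^{2} \right)}\right) - 27419 = \left(\left(-5309 - 12052\right) \left(16592 + 13300\right) + \frac{2 \left(5 + 2\right)^{2} \left(1 + \left(5 + 2\right)^{2}\right)}{30 - 150 + 2 \left(5 + 2\right)^{2} \left(-150\right)}\right) - 27419 = \left(\left(-17361\right) 29892 + \frac{2 \cdot 7^{2} \left(1 + 7^{2}\right)}{30 - 150 + 2 \cdot 7^{2} \left(-150\right)}\right) - 27419 = \left(-518955012 + 2 \cdot 49 \frac{1}{30 - 150 + 2 \cdot 49 \left(-150\right)} \left(1 + 49\right)\right) - 27419 = \left(-518955012 + 2 \cdot 49 \frac{1}{30 - 150 - 14700} \cdot 50\right) - 27419 = \left(-518955012 + 2 \cdot 49 \frac{1}{-14820} \cdot 50\right) - 27419 = \left(-518955012 + 2 \cdot 49 \left(- \frac{1}{14820}\right) 50\right) - 27419 = \left(-518955012 - \frac{245}{741}\right) - 27419 = - \frac{384545664137}{741} - 27419 = - \frac{384565981616}{741}$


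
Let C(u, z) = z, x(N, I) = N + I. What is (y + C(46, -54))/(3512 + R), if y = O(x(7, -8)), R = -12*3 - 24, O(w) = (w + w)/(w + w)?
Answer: -53/3452 ≈ -0.015353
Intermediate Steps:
x(N, I) = I + N
O(w) = 1 (O(w) = (2*w)/((2*w)) = (2*w)*(1/(2*w)) = 1)
R = -60 (R = -36 - 24 = -60)
y = 1
(y + C(46, -54))/(3512 + R) = (1 - 54)/(3512 - 60) = -53/3452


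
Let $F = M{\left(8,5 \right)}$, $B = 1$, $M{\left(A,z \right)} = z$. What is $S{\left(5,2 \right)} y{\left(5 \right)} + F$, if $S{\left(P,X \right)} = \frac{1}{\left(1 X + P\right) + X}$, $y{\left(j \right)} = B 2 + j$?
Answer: $\frac{52}{9} \approx 5.7778$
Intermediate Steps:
$F = 5$
$y{\left(j \right)} = 2 + j$ ($y{\left(j \right)} = 1 \cdot 2 + j = 2 + j$)
$S{\left(P,X \right)} = \frac{1}{P + 2 X}$ ($S{\left(P,X \right)} = \frac{1}{\left(X + P\right) + X} = \frac{1}{\left(P + X\right) + X} = \frac{1}{P + 2 X}$)
$S{\left(5,2 \right)} y{\left(5 \right)} + F = \frac{2 + 5}{5 + 2 \cdot 2} + 5 = \frac{1}{5 + 4} \cdot 7 + 5 = \frac{1}{9} \cdot 7 + 5 = \frac{7}{9} + 5 = \frac{52}{9}$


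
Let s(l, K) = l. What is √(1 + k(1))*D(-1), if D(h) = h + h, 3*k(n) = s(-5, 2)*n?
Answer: -2*I*√6/3 ≈ -1.633*I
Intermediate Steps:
k(n) = -5*n/3 (k(n) = (-5*n)/3 = -5*n/3)
D(h) = 2*h
√(1 + k(1))*D(-1) = √(1 - 5/3*1)*(2*(-1)) = √(1 - 5/3)*(-2) = √(-⅔)*(-2) = (I*√6/3)*(-2) = -2*I*√6/3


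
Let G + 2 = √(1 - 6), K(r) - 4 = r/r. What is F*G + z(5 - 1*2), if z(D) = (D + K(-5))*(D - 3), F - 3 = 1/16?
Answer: -49/8 + 49*I*√5/16 ≈ -6.125 + 6.848*I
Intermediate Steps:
F = 49/16 (F = 3 + 1/16 = 49/16 ≈ 3.0625)
K(r) = 5 (K(r) = 4 + r/r = 4 + 1 = 5)
z(D) = (-3 + D)*(5 + D) (z(D) = (D + 5)*(D - 3) = (5 + D)*(-3 + D) = (-3 + D)*(5 + D))
G = -2 + I*√5 (G = -2 + √(1 - 6) = -2 + √(-5) = -2 + I*√5 ≈ -2.0 + 2.2361*I)
F*G + z(5 - 1*2) = 49*(-2 + I*√5)/16 + (-15 + (5 - 1*2)² + 2*(5 - 1*2)) = (-49/8 + 49*I*√5/16) + (-15 + (5 - 2)² + 2*(5 - 2)) = (-49/8 + 49*I*√5/16) + (-15 + 3² + 2*3) = (-49/8 + 49*I*√5/16) + (-15 + 9 + 6) = (-49/8 + 49*I*√5/16) + 0 = -49/8 + 49*I*√5/16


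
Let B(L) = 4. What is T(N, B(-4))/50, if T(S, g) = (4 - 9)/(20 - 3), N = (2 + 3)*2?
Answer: -1/170 ≈ -0.0058824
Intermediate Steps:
N = 10 (N = 5*2 = 10)
T(S, g) = -5/17
T(N, B(-4))/50 = -5/17/50 = -5/17*1/50 = -1/170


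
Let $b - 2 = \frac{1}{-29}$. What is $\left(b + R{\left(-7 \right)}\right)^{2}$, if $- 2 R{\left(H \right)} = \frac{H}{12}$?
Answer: $\frac{2468041}{484416} \approx 5.0949$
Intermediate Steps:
$b = \frac{57}{29}$ ($b = 2 + \frac{1}{-29} = 2 - \frac{1}{29} = \frac{57}{29} \approx 1.9655$)
$R{\left(H \right)} = - \frac{H}{24}$ ($R{\left(H \right)} = - \frac{H \frac{1}{12}}{2} = - \frac{\frac{1}{12} H}{2} = - \frac{H}{24}$)
$\left(b + R{\left(-7 \right)}\right)^{2} = \left(\frac{57}{29} - - \frac{7}{24}\right)^{2} = \left(\frac{57}{29} + \frac{7}{24}\right)^{2} = \left(\frac{1571}{696}\right)^{2} = \frac{2468041}{484416}$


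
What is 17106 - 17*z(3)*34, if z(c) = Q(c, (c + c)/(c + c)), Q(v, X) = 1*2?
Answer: 15950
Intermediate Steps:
Q(v, X) = 2
z(c) = 2
17106 - 17*z(3)*34 = 17106 - 17*2*34 = 17106 - 34*34 = 17106 - 1*1156 = 17106 - 1156 = 15950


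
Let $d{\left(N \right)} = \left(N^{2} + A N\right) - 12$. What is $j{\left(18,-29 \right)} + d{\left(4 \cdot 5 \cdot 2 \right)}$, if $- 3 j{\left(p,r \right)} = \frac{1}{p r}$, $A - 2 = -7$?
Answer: $\frac{2173609}{1566} \approx 1388.0$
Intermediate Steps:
$A = -5$ ($A = 2 - 7 = -5$)
$d{\left(N \right)} = -12 + N^{2} - 5 N$ ($d{\left(N \right)} = \left(N^{2} - 5 N\right) - 12 = -12 + N^{2} - 5 N$)
$j{\left(p,r \right)} = - \frac{1}{3 p r}$
$j{\left(18,-29 \right)} + d{\left(4 \cdot 5 \cdot 2 \right)} = - \frac{1}{3 \cdot 18 \left(-29\right)} - \left(12 - 1600 + 5 \cdot 4 \cdot 5 \cdot 2\right) = \left(- \frac{1}{3}\right) \frac{1}{18} \left(- \frac{1}{29}\right) - \left(12 - 1600 + 5 \cdot 20 \cdot 2\right) = \frac{1}{1566} - \left(212 - 1600\right) = \frac{1}{1566} - -1388 = \frac{1}{1566} + 1388 = \frac{2173609}{1566}$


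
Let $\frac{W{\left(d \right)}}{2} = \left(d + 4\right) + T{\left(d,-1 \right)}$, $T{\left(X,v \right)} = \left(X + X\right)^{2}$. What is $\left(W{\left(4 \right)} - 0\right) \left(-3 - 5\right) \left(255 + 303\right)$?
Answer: $-642816$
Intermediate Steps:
$T{\left(X,v \right)} = 4 X^{2}$ ($T{\left(X,v \right)} = \left(2 X\right)^{2} = 4 X^{2}$)
$W{\left(d \right)} = 8 + 2 d + 8 d^{2}$ ($W{\left(d \right)} = 2 \left(\left(d + 4\right) + 4 d^{2}\right) = 2 \left(\left(4 + d\right) + 4 d^{2}\right) = 2 \left(4 + d + 4 d^{2}\right) = 8 + 2 d + 8 d^{2}$)
$\left(W{\left(4 \right)} - 0\right) \left(-3 - 5\right) \left(255 + 303\right) = \left(\left(8 + 2 \cdot 4 + 8 \cdot 4^{2}\right) - 0\right) \left(-3 - 5\right) \left(255 + 303\right) = \left(\left(8 + 8 + 8 \cdot 16\right) + 0\right) \left(-8\right) 558 = \left(\left(8 + 8 + 128\right) + 0\right) \left(-8\right) 558 = \left(144 + 0\right) \left(-8\right) 558 = 144 \left(-8\right) 558 = \left(-1152\right) 558 = -642816$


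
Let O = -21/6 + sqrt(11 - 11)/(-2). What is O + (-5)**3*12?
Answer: -3007/2 ≈ -1503.5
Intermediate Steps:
O = -7/2 (O = -21*1/6 + sqrt(0)*(-1/2) = -7/2 + 0*(-1/2) = -7/2 + 0 = -7/2 ≈ -3.5000)
O + (-5)**3*12 = -7/2 + (-5)**3*12 = -7/2 - 125*12 = -7/2 - 1500 = -3007/2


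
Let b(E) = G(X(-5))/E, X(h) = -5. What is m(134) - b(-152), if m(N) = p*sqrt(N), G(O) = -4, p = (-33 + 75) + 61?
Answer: -1/38 + 103*sqrt(134) ≈ 1192.3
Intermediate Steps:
p = 103 (p = 42 + 61 = 103)
m(N) = 103*sqrt(N)
b(E) = -4/E
m(134) - b(-152) = 103*sqrt(134) - (-4)/(-152) = 103*sqrt(134) - (-4)*(-1)/152 = 103*sqrt(134) - 1*1/38 = 103*sqrt(134) - 1/38 = -1/38 + 103*sqrt(134)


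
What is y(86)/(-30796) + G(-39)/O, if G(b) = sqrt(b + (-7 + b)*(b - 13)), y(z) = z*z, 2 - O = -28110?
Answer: -1849/7699 + sqrt(2353)/28112 ≈ -0.23844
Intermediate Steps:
O = 28112 (O = 2 - 1*(-28110) = 2 + 28110 = 28112)
y(z) = z**2
G(b) = sqrt(b + (-13 + b)*(-7 + b)) (G(b) = sqrt(b + (-7 + b)*(-13 + b)) = sqrt(b + (-13 + b)*(-7 + b)))
y(86)/(-30796) + G(-39)/O = 86**2/(-30796) + sqrt(91 + (-39)**2 - 19*(-39))/28112 = 7396*(-1/30796) + sqrt(91 + 1521 + 741)*(1/28112) = -1849/7699 + sqrt(2353)*(1/28112) = -1849/7699 + sqrt(2353)/28112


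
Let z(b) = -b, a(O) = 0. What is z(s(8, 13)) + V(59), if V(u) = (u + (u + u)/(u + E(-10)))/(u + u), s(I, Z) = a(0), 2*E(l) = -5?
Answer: 117/226 ≈ 0.51770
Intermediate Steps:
E(l) = -5/2 (E(l) = (1/2)*(-5) = -5/2)
s(I, Z) = 0
V(u) = (u + 2*u/(-5/2 + u))/(2*u) (V(u) = (u + (u + u)/(u - 5/2))/(u + u) = (u + (2*u)/(-5/2 + u))/((2*u)) = (u + 2*u/(-5/2 + u))*(1/(2*u)) = (u + 2*u/(-5/2 + u))/(2*u))
z(s(8, 13)) + V(59) = -1*0 + (-1 + 2*59)/(2*(-5 + 2*59)) = 0 + (-1 + 118)/(2*(-5 + 118)) = 0 + (1/2)*117/113 = 0 + (1/2)*(1/113)*117 = 0 + 117/226 = 117/226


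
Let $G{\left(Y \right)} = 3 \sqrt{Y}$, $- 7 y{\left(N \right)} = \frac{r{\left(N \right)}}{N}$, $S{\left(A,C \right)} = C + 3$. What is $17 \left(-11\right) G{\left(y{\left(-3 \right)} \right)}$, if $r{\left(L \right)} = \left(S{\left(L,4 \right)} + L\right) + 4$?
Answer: $- \frac{374 \sqrt{42}}{7} \approx -346.26$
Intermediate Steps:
$S{\left(A,C \right)} = 3 + C$
$r{\left(L \right)} = 11 + L$ ($r{\left(L \right)} = \left(\left(3 + 4\right) + L\right) + 4 = \left(7 + L\right) + 4 = 11 + L$)
$y{\left(N \right)} = - \frac{11 + N}{7 N}$ ($y{\left(N \right)} = - \frac{\left(11 + N\right) \frac{1}{N}}{7} = - \frac{\frac{1}{N} \left(11 + N\right)}{7} = - \frac{11 + N}{7 N}$)
$17 \left(-11\right) G{\left(y{\left(-3 \right)} \right)} = 17 \left(-11\right) 3 \sqrt{\frac{-11 - -3}{7 \left(-3\right)}} = - 187 \cdot 3 \sqrt{\frac{1}{7} \left(- \frac{1}{3}\right) \left(-11 + 3\right)} = - 187 \cdot 3 \sqrt{\frac{1}{7} \left(- \frac{1}{3}\right) \left(-8\right)} = - 187 \cdot 3 \sqrt{\frac{8}{21}} = - 187 \cdot 3 \frac{2 \sqrt{42}}{21} = - 187 \frac{2 \sqrt{42}}{7} = - \frac{374 \sqrt{42}}{7}$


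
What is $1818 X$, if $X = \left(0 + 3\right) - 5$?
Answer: $-3636$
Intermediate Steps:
$X = -2$ ($X = 3 - 5 = -2$)
$1818 X = 1818 \left(-2\right) = -3636$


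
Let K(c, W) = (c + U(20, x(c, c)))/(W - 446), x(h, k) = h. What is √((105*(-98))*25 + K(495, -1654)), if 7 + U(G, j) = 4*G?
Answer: 2*I*√709046058/105 ≈ 507.2*I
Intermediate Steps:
U(G, j) = -7 + 4*G
K(c, W) = (73 + c)/(-446 + W) (K(c, W) = (c + (-7 + 4*20))/(W - 446) = (c + (-7 + 80))/(-446 + W) = (c + 73)/(-446 + W) = (73 + c)/(-446 + W))
√((105*(-98))*25 + K(495, -1654)) = √((105*(-98))*25 + (73 + 495)/(-446 - 1654)) = √(-10290*25 + 568/(-2100)) = √(-257250 - 1/2100*568) = √(-257250 - 142/525) = √(-135056392/525) = 2*I*√709046058/105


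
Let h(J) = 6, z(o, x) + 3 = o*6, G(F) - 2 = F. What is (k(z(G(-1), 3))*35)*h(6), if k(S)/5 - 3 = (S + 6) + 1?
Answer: 13650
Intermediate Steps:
G(F) = 2 + F
z(o, x) = -3 + 6*o (z(o, x) = -3 + o*6 = -3 + 6*o)
k(S) = 50 + 5*S (k(S) = 15 + 5*((S + 6) + 1) = 15 + 5*((6 + S) + 1) = 15 + 5*(7 + S) = 15 + (35 + 5*S) = 50 + 5*S)
(k(z(G(-1), 3))*35)*h(6) = ((50 + 5*(-3 + 6*(2 - 1)))*35)*6 = ((50 + 5*(-3 + 6*1))*35)*6 = ((50 + 5*(-3 + 6))*35)*6 = ((50 + 5*3)*35)*6 = ((50 + 15)*35)*6 = (65*35)*6 = 2275*6 = 13650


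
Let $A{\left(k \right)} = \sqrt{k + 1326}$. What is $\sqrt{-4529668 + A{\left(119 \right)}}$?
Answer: $\sqrt{-4529668 + 17 \sqrt{5}} \approx 2128.3 i$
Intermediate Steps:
$A{\left(k \right)} = \sqrt{1326 + k}$
$\sqrt{-4529668 + A{\left(119 \right)}} = \sqrt{-4529668 + \sqrt{1326 + 119}} = \sqrt{-4529668 + \sqrt{1445}} = \sqrt{-4529668 + 17 \sqrt{5}}$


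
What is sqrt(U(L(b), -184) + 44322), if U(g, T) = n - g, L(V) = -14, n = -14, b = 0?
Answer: sqrt(44322) ≈ 210.53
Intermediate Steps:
U(g, T) = -14 - g
sqrt(U(L(b), -184) + 44322) = sqrt((-14 - 1*(-14)) + 44322) = sqrt((-14 + 14) + 44322) = sqrt(0 + 44322) = sqrt(44322)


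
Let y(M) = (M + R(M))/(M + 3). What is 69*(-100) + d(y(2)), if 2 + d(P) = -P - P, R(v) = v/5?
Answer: -172574/25 ≈ -6903.0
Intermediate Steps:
R(v) = v/5 (R(v) = v*(⅕) = v/5)
y(M) = 6*M/(5*(3 + M)) (y(M) = (M + M/5)/(M + 3) = (6*M/5)/(3 + M) = 6*M/(5*(3 + M)))
d(P) = -2 - 2*P (d(P) = -2 + (-P - P) = -2 - 2*P)
69*(-100) + d(y(2)) = 69*(-100) + (-2 - 12*2/(5*(3 + 2))) = -6900 + (-2 - 12*2/(5*5)) = -6900 + (-2 - 2*12/25) = -6900 + (-2 - 24/25) = -6900 - 74/25 = -172574/25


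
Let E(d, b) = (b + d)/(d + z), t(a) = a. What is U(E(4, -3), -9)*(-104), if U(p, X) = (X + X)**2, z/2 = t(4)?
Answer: -33696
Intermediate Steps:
z = 8 (z = 2*4 = 8)
E(d, b) = (b + d)/(8 + d) (E(d, b) = (b + d)/(d + 8) = (b + d)/(8 + d))
U(p, X) = 4*X**2 (U(p, X) = (2*X)**2 = 4*X**2)
U(E(4, -3), -9)*(-104) = (4*(-9)**2)*(-104) = (4*81)*(-104) = 324*(-104) = -33696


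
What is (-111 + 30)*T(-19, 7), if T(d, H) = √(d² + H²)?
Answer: -81*√410 ≈ -1640.1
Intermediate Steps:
T(d, H) = √(H² + d²)
(-111 + 30)*T(-19, 7) = (-111 + 30)*√(7² + (-19)²) = -81*√(49 + 361) = -81*√410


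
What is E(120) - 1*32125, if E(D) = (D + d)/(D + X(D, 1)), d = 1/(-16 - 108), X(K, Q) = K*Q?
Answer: -956025121/29760 ≈ -32125.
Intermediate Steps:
d = -1/124 (d = 1/(-124) = -1/124 ≈ -0.0080645)
E(D) = (-1/124 + D)/(2*D) (E(D) = (D - 1/124)/(D + D*1) = (-1/124 + D)/(D + D) = (-1/124 + D)/((2*D)) = (-1/124 + D)*(1/(2*D)) = (-1/124 + D)/(2*D))
E(120) - 1*32125 = (1/248)*(-1 + 124*120)/120 - 1*32125 = (1/248)*(1/120)*(-1 + 14880) - 32125 = (1/248)*(1/120)*14879 - 32125 = 14879/29760 - 32125 = -956025121/29760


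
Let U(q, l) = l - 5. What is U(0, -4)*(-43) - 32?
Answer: 355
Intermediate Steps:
U(q, l) = -5 + l
U(0, -4)*(-43) - 32 = (-5 - 4)*(-43) - 32 = -9*(-43) - 32 = 387 - 32 = 355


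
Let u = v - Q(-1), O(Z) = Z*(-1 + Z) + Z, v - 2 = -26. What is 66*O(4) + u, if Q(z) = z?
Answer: 1033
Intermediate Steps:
v = -24 (v = 2 - 26 = -24)
O(Z) = Z + Z*(-1 + Z)
u = -23 (u = -24 - 1*(-1) = -24 + 1 = -23)
66*O(4) + u = 66*4² - 23 = 66*16 - 23 = 1056 - 23 = 1033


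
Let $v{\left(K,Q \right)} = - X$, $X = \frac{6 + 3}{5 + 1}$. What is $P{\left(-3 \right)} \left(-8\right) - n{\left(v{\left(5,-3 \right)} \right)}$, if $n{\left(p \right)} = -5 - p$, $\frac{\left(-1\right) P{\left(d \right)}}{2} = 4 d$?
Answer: $- \frac{377}{2} \approx -188.5$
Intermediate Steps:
$X = \frac{3}{2}$ ($X = \frac{9}{6} = 9 \cdot \frac{1}{6} = \frac{3}{2} \approx 1.5$)
$P{\left(d \right)} = - 8 d$ ($P{\left(d \right)} = - 2 \cdot 4 d = - 8 d$)
$v{\left(K,Q \right)} = - \frac{3}{2}$ ($v{\left(K,Q \right)} = \left(-1\right) \frac{3}{2} = - \frac{3}{2}$)
$P{\left(-3 \right)} \left(-8\right) - n{\left(v{\left(5,-3 \right)} \right)} = \left(-8\right) \left(-3\right) \left(-8\right) - \left(-5 - - \frac{3}{2}\right) = 24 \left(-8\right) - \left(-5 + \frac{3}{2}\right) = -192 - - \frac{7}{2} = -192 + \frac{7}{2} = - \frac{377}{2}$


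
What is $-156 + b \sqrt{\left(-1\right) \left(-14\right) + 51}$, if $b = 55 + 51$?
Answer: $-156 + 106 \sqrt{65} \approx 698.6$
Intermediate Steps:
$b = 106$
$-156 + b \sqrt{\left(-1\right) \left(-14\right) + 51} = -156 + 106 \sqrt{\left(-1\right) \left(-14\right) + 51} = -156 + 106 \sqrt{14 + 51} = -156 + 106 \sqrt{65}$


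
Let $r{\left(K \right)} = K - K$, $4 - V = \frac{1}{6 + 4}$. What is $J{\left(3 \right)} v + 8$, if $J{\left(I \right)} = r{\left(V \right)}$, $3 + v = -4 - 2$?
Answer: $8$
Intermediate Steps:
$v = -9$ ($v = -3 - 6 = -9$)
$V = \frac{39}{10}$ ($V = 4 - \frac{1}{6 + 4} = 4 - \frac{1}{10} = \frac{39}{10} \approx 3.9$)
$r{\left(K \right)} = 0$
$J{\left(I \right)} = 0$
$J{\left(3 \right)} v + 8 = 0 \left(-9\right) + 8 = 0 + 8 = 8$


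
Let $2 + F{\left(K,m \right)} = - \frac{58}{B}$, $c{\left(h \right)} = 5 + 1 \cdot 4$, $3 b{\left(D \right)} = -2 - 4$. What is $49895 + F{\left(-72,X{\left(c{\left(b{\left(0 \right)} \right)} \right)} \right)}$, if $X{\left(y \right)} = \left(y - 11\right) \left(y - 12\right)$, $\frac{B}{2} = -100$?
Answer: $\frac{4989329}{100} \approx 49893.0$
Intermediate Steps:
$b{\left(D \right)} = -2$ ($b{\left(D \right)} = \frac{-2 - 4}{3} = \frac{1}{3} \left(-6\right) = -2$)
$c{\left(h \right)} = 9$ ($c{\left(h \right)} = 5 + 4 = 9$)
$B = -200$ ($B = 2 \left(-100\right) = -200$)
$X{\left(y \right)} = \left(-12 + y\right) \left(-11 + y\right)$ ($X{\left(y \right)} = \left(-11 + y\right) \left(-12 + y\right) = \left(-12 + y\right) \left(-11 + y\right)$)
$F{\left(K,m \right)} = - \frac{171}{100}$ ($F{\left(K,m \right)} = -2 - \frac{58}{-200} = -2 - - \frac{29}{100} = -2 + \frac{29}{100} = - \frac{171}{100}$)
$49895 + F{\left(-72,X{\left(c{\left(b{\left(0 \right)} \right)} \right)} \right)} = 49895 - \frac{171}{100} = \frac{4989329}{100}$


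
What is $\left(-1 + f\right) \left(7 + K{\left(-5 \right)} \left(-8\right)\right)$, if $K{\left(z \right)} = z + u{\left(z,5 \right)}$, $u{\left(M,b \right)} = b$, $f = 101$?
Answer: $700$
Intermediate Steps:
$K{\left(z \right)} = 5 + z$ ($K{\left(z \right)} = z + 5 = 5 + z$)
$\left(-1 + f\right) \left(7 + K{\left(-5 \right)} \left(-8\right)\right) = \left(-1 + 101\right) \left(7 + \left(5 - 5\right) \left(-8\right)\right) = 100 \left(7 + 0 \left(-8\right)\right) = 100 \left(7 + 0\right) = 100 \cdot 7 = 700$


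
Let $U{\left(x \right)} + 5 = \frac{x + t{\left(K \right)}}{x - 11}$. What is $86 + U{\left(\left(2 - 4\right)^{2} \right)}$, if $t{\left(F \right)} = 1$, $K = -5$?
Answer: $\frac{562}{7} \approx 80.286$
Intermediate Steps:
$U{\left(x \right)} = -5 + \frac{1 + x}{-11 + x}$ ($U{\left(x \right)} = -5 + \frac{x + 1}{x - 11} = -5 + \frac{1 + x}{-11 + x}$)
$86 + U{\left(\left(2 - 4\right)^{2} \right)} = 86 + \frac{4 \left(14 - \left(2 - 4\right)^{2}\right)}{-11 + \left(2 - 4\right)^{2}} = 86 + \frac{4 \left(14 - \left(-2\right)^{2}\right)}{-11 + \left(-2\right)^{2}} = 86 + \frac{4 \left(14 - 4\right)}{-11 + 4} = 86 + \frac{4 \left(14 - 4\right)}{-7} = 86 + 4 \left(- \frac{1}{7}\right) 10 = 86 - \frac{40}{7} = \frac{562}{7}$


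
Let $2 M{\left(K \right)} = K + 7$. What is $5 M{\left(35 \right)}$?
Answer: $105$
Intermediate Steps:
$M{\left(K \right)} = \frac{7}{2} + \frac{K}{2}$ ($M{\left(K \right)} = \frac{K + 7}{2} = \frac{7 + K}{2} = \frac{7}{2} + \frac{K}{2}$)
$5 M{\left(35 \right)} = 5 \left(\frac{7}{2} + \frac{1}{2} \cdot 35\right) = 5 \left(\frac{7}{2} + \frac{35}{2}\right) = 5 \cdot 21 = 105$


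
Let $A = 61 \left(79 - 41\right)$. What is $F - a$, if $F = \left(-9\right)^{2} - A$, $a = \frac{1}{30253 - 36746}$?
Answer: $- \frac{14524840}{6493} \approx -2237.0$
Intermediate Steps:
$A = 2318$ ($A = 61 \cdot 38 = 2318$)
$a = - \frac{1}{6493}$ ($a = \frac{1}{-6493} = - \frac{1}{6493} \approx -0.00015401$)
$F = -2237$ ($F = \left(-9\right)^{2} - 2318 = 81 - 2318 = -2237$)
$F - a = -2237 - - \frac{1}{6493} = -2237 + \frac{1}{6493} = - \frac{14524840}{6493}$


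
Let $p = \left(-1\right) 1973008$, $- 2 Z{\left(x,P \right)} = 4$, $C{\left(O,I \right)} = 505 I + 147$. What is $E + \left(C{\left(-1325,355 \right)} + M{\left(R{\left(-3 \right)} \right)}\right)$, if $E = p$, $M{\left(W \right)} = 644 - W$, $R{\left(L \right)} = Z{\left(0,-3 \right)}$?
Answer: $-1792940$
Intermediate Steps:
$C{\left(O,I \right)} = 147 + 505 I$
$Z{\left(x,P \right)} = -2$ ($Z{\left(x,P \right)} = \left(- \frac{1}{2}\right) 4 = -2$)
$R{\left(L \right)} = -2$
$p = -1973008$
$E = -1973008$
$E + \left(C{\left(-1325,355 \right)} + M{\left(R{\left(-3 \right)} \right)}\right) = -1973008 + \left(\left(147 + 505 \cdot 355\right) + \left(644 - -2\right)\right) = -1973008 + \left(\left(147 + 179275\right) + \left(644 + 2\right)\right) = -1973008 + \left(179422 + 646\right) = -1973008 + 180068 = -1792940$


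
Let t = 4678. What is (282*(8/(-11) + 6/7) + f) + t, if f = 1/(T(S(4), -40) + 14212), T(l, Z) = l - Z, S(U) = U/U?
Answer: 5174209655/1097481 ≈ 4714.6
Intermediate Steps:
S(U) = 1
f = 1/14253 (f = 1/((1 - 1*(-40)) + 14212) = 1/((1 + 40) + 14212) = 1/(41 + 14212) = 1/14253 ≈ 7.0161e-5)
(282*(8/(-11) + 6/7) + f) + t = (282*(8/(-11) + 6/7) + 1/14253) + 4678 = (282*(8*(-1/11) + 6*(⅐)) + 1/14253) + 4678 = (282*(-8/11 + 6/7) + 1/14253) + 4678 = (282*(10/77) + 1/14253) + 4678 = (2820/77 + 1/14253) + 4678 = 40193537/1097481 + 4678 = 5174209655/1097481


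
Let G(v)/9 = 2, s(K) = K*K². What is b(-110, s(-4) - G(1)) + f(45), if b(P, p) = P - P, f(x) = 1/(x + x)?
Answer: 1/90 ≈ 0.011111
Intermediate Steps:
s(K) = K³
G(v) = 18 (G(v) = 9*2 = 18)
f(x) = 1/(2*x)
b(P, p) = 0
b(-110, s(-4) - G(1)) + f(45) = 0 + (½)/45 = 0 + (½)*(1/45) = 0 + 1/90 = 1/90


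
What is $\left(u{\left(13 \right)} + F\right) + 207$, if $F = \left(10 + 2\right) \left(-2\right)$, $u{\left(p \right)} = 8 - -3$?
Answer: $194$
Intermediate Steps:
$u{\left(p \right)} = 11$ ($u{\left(p \right)} = 8 + 3 = 11$)
$F = -24$ ($F = 12 \left(-2\right) = -24$)
$\left(u{\left(13 \right)} + F\right) + 207 = \left(11 - 24\right) + 207 = -13 + 207 = 194$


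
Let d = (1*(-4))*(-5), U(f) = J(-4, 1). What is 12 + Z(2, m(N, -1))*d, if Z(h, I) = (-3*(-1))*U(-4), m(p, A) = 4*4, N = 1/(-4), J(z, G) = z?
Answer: -228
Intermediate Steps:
N = -1/4 ≈ -0.25000
m(p, A) = 16
U(f) = -4
d = 20 (d = -4*(-5) = 20)
Z(h, I) = -12 (Z(h, I) = -3*(-1)*(-4) = 3*(-4) = -12)
12 + Z(2, m(N, -1))*d = 12 - 12*20 = 12 - 240 = -228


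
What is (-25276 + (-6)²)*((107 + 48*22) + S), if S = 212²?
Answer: -1163740680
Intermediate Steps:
S = 44944
(-25276 + (-6)²)*((107 + 48*22) + S) = (-25276 + (-6)²)*((107 + 48*22) + 44944) = (-25276 + 36)*((107 + 1056) + 44944) = -25240*(1163 + 44944) = -25240*46107 = -1163740680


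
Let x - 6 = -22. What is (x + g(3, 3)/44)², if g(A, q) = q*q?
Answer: 483025/1936 ≈ 249.50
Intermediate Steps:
g(A, q) = q²
x = -16 (x = 6 - 22 = -16)
(x + g(3, 3)/44)² = (-16 + 3²/44)² = (-16 + 9*(1/44))² = (-16 + 9/44)² = (-695/44)² = 483025/1936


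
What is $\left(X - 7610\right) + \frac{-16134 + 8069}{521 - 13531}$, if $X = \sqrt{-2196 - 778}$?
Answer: $- \frac{19799607}{2602} + i \sqrt{2974} \approx -7609.4 + 54.534 i$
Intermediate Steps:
$X = i \sqrt{2974}$ ($X = \sqrt{-2974} = i \sqrt{2974} \approx 54.534 i$)
$\left(X - 7610\right) + \frac{-16134 + 8069}{521 - 13531} = \left(i \sqrt{2974} - 7610\right) + \frac{-16134 + 8069}{521 - 13531} = \left(-7610 + i \sqrt{2974}\right) - \frac{8065}{-13010} = \left(-7610 + i \sqrt{2974}\right) - - \frac{1613}{2602} = \left(-7610 + i \sqrt{2974}\right) + \frac{1613}{2602} = - \frac{19799607}{2602} + i \sqrt{2974}$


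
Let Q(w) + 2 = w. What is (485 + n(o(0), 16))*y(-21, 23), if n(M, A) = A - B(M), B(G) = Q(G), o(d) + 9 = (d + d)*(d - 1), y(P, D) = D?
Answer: 11776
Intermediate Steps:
o(d) = -9 + 2*d*(-1 + d) (o(d) = -9 + (d + d)*(d - 1) = -9 + (2*d)*(-1 + d) = -9 + 2*d*(-1 + d))
Q(w) = -2 + w
B(G) = -2 + G
n(M, A) = 2 + A - M (n(M, A) = A - (-2 + M) = A + (2 - M) = 2 + A - M)
(485 + n(o(0), 16))*y(-21, 23) = (485 + (2 + 16 - (-9 - 2*0 + 2*0²)))*23 = (485 + (2 + 16 - (-9 + 0 + 2*0)))*23 = (485 + (2 + 16 - (-9 + 0 + 0)))*23 = (485 + (2 + 16 - 1*(-9)))*23 = (485 + (2 + 16 + 9))*23 = (485 + 27)*23 = 512*23 = 11776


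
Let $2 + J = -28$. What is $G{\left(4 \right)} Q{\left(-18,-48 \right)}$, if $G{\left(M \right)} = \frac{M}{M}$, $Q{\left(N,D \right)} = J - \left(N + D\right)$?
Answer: $36$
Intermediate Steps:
$J = -30$ ($J = -2 - 28 = -30$)
$Q{\left(N,D \right)} = -30 - D - N$ ($Q{\left(N,D \right)} = -30 - \left(N + D\right) = -30 - \left(D + N\right) = -30 - D - N$)
$G{\left(M \right)} = 1$
$G{\left(4 \right)} Q{\left(-18,-48 \right)} = 1 \left(-30 - -48 - -18\right) = 1 \left(-30 + 48 + 18\right) = 1 \cdot 36 = 36$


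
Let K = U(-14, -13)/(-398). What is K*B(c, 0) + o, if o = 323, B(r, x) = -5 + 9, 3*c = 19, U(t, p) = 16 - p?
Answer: 64219/199 ≈ 322.71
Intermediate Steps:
c = 19/3 (c = (1/3)*19 = 19/3 ≈ 6.3333)
B(r, x) = 4
K = -29/398 (K = (16 - 1*(-13))/(-398) = (16 + 13)*(-1/398) = 29*(-1/398) = -29/398 ≈ -0.072864)
K*B(c, 0) + o = -29/398*4 + 323 = -58/199 + 323 = 64219/199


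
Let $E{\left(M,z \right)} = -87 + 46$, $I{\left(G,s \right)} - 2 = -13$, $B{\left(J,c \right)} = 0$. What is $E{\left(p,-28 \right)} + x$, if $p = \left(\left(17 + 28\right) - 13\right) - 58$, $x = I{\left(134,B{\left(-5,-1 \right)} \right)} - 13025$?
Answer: $-13077$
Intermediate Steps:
$I{\left(G,s \right)} = -11$ ($I{\left(G,s \right)} = 2 - 13 = -11$)
$x = -13036$ ($x = -11 - 13025 = -13036$)
$p = -26$ ($p = \left(45 - 13\right) - 58 = 32 - 58 = -26$)
$E{\left(M,z \right)} = -41$
$E{\left(p,-28 \right)} + x = -41 - 13036 = -13077$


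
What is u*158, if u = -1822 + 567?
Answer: -198290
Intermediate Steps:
u = -1255
u*158 = -1255*158 = -198290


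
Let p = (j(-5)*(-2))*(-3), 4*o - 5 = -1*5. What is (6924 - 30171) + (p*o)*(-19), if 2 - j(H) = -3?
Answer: -23247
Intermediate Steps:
o = 0 (o = 5/4 + (-1*5)/4 = 5/4 + (¼)*(-5) = 5/4 - 5/4 = 0)
j(H) = 5 (j(H) = 2 - 1*(-3) = 2 + 3 = 5)
p = 30 (p = (5*(-2))*(-3) = -10*(-3) = 30)
(6924 - 30171) + (p*o)*(-19) = (6924 - 30171) + (30*0)*(-19) = -23247 + 0*(-19) = -23247 + 0 = -23247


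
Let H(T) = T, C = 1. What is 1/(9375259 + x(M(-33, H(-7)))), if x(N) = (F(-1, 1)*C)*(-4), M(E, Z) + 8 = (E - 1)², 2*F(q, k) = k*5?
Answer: 1/9375249 ≈ 1.0666e-7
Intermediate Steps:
F(q, k) = 5*k/2 (F(q, k) = (k*5)/2 = (5*k)/2 = 5*k/2)
M(E, Z) = -8 + (-1 + E)² (M(E, Z) = -8 + (E - 1)² = -8 + (-1 + E)²)
x(N) = -10 (x(N) = (((5/2)*1)*1)*(-4) = ((5/2)*1)*(-4) = (5/2)*(-4) = -10)
1/(9375259 + x(M(-33, H(-7)))) = 1/(9375259 - 10) = 1/9375249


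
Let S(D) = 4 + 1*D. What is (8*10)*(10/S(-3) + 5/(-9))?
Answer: 6800/9 ≈ 755.56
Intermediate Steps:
S(D) = 4 + D
(8*10)*(10/S(-3) + 5/(-9)) = (8*10)*(10/(4 - 3) + 5/(-9)) = 80*(10/1 + 5*(-⅑)) = 80*(10*1 - 5/9) = 80*(10 - 5/9) = 80*(85/9) = 6800/9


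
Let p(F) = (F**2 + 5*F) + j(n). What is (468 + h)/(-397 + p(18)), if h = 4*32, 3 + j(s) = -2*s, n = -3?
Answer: 149/5 ≈ 29.800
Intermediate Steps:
j(s) = -3 - 2*s
p(F) = 3 + F**2 + 5*F (p(F) = (F**2 + 5*F) + (-3 - 2*(-3)) = (F**2 + 5*F) + (-3 + 6) = (F**2 + 5*F) + 3 = 3 + F**2 + 5*F)
h = 128
(468 + h)/(-397 + p(18)) = (468 + 128)/(-397 + (3 + 18**2 + 5*18)) = 596/(-397 + (3 + 324 + 90)) = 596/(-397 + 417) = 596/20 = 596*(1/20) = 149/5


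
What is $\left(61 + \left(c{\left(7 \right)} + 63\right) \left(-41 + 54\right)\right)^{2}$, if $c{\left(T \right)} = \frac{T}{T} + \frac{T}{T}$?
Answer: $820836$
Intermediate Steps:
$c{\left(T \right)} = 2$ ($c{\left(T \right)} = 1 + 1 = 2$)
$\left(61 + \left(c{\left(7 \right)} + 63\right) \left(-41 + 54\right)\right)^{2} = \left(61 + \left(2 + 63\right) \left(-41 + 54\right)\right)^{2} = \left(61 + 65 \cdot 13\right)^{2} = \left(61 + 845\right)^{2} = 906^{2} = 820836$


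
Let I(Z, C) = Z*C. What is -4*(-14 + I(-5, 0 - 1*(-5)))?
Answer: 156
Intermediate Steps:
I(Z, C) = C*Z
-4*(-14 + I(-5, 0 - 1*(-5))) = -4*(-14 + (0 - 1*(-5))*(-5)) = -4*(-14 + (0 + 5)*(-5)) = -4*(-14 + 5*(-5)) = -4*(-14 - 25) = -4*(-39) = 156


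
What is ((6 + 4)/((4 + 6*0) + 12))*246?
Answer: 615/4 ≈ 153.75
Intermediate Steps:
((6 + 4)/((4 + 6*0) + 12))*246 = (10/((4 + 0) + 12))*246 = (10/(4 + 12))*246 = (10/16)*246 = (10*(1/16))*246 = (5/8)*246 = 615/4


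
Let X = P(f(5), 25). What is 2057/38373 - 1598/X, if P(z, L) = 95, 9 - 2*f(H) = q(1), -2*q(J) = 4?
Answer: -61124639/3645435 ≈ -16.767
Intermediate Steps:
q(J) = -2 (q(J) = -½*4 = -2)
f(H) = 11/2 (f(H) = 9/2 - ½*(-2) = 9/2 + 1 = 11/2)
X = 95
2057/38373 - 1598/X = 2057/38373 - 1598/95 = -61124639/3645435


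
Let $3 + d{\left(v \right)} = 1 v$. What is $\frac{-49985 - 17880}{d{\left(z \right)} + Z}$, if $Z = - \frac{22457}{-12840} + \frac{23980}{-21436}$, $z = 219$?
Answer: $- \frac{4669760789400}{14906236223} \approx -313.28$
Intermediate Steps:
$d{\left(v \right)} = -3 + v$ ($d{\left(v \right)} = -3 + 1 v = -3 + v$)
$Z = \frac{43371263}{68809560}$ ($Z = \left(-22457\right) \left(- \frac{1}{12840}\right) + 23980 \left(- \frac{1}{21436}\right) = \frac{22457}{12840} - \frac{5995}{5359} = \frac{43371263}{68809560} \approx 0.63031$)
$\frac{-49985 - 17880}{d{\left(z \right)} + Z} = \frac{-49985 - 17880}{\left(-3 + 219\right) + \frac{43371263}{68809560}} = - \frac{67865}{216 + \frac{43371263}{68809560}} = - \frac{67865}{\frac{14906236223}{68809560}} = \left(-67865\right) \frac{68809560}{14906236223} = - \frac{4669760789400}{14906236223}$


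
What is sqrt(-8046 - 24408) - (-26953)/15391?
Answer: 26953/15391 + 3*I*sqrt(3606) ≈ 1.7512 + 180.15*I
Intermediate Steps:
sqrt(-8046 - 24408) - (-26953)/15391 = sqrt(-32454) - (-26953)/15391 = 3*I*sqrt(3606) - 1*(-26953/15391) = 3*I*sqrt(3606) + 26953/15391 = 26953/15391 + 3*I*sqrt(3606)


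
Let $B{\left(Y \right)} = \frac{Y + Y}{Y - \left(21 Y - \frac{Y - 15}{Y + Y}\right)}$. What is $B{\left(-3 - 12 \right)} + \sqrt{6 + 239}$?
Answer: $- \frac{30}{301} + 7 \sqrt{5} \approx 15.553$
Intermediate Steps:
$B{\left(Y \right)} = \frac{2 Y}{- 20 Y + \frac{-15 + Y}{2 Y}}$ ($B{\left(Y \right)} = \frac{2 Y}{Y - \left(21 Y - \frac{-15 + Y}{2 Y}\right)} = \frac{2 Y}{- 20 Y + \frac{-15 + Y}{2 Y}}$)
$B{\left(-3 - 12 \right)} + \sqrt{6 + 239} = - \frac{4 \left(-3 - 12\right)^{2}}{15 - \left(-3 - 12\right) + 40 \left(-3 - 12\right)^{2}} + \sqrt{6 + 239} = - \frac{4 \left(-3 - 12\right)^{2}}{15 - \left(-3 - 12\right) + 40 \left(-3 - 12\right)^{2}} + \sqrt{245} = - \frac{4 \left(-15\right)^{2}}{15 - -15 + 40 \left(-15\right)^{2}} + 7 \sqrt{5} = \left(-4\right) 225 \frac{1}{15 + 15 + 40 \cdot 225} + 7 \sqrt{5} = \left(-4\right) 225 \frac{1}{15 + 15 + 9000} + 7 \sqrt{5} = \left(-4\right) 225 \cdot \frac{1}{9030} + 7 \sqrt{5} = - \frac{30}{301} + 7 \sqrt{5}$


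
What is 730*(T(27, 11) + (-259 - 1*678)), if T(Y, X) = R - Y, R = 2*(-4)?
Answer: -709560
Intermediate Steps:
R = -8
T(Y, X) = -8 - Y
730*(T(27, 11) + (-259 - 1*678)) = 730*((-8 - 1*27) + (-259 - 1*678)) = 730*((-8 - 27) + (-259 - 678)) = 730*(-35 - 937) = 730*(-972) = -709560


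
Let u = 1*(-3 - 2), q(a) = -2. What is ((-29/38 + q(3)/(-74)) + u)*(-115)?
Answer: 927475/1406 ≈ 659.66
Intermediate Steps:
u = -5 (u = 1*(-5) = -5)
((-29/38 + q(3)/(-74)) + u)*(-115) = ((-29/38 - 2/(-74)) - 5)*(-115) = ((-29*1/38 - 2*(-1/74)) - 5)*(-115) = ((-29/38 + 1/37) - 5)*(-115) = (-1035/1406 - 5)*(-115) = -8065/1406*(-115) = 927475/1406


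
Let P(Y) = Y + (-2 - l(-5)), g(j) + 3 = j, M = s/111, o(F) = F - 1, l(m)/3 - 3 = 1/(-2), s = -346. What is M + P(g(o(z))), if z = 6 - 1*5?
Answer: -3467/222 ≈ -15.617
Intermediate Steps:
l(m) = 15/2 (l(m) = 9 + 3/(-2) = 9 + 3*(-½) = 9 - 3/2 = 15/2)
z = 1 (z = 6 - 5 = 1)
o(F) = -1 + F
M = -346/111 ≈ -3.1171
g(j) = -3 + j
P(Y) = -19/2 + Y (P(Y) = Y + (-2 - 1*15/2) = Y + (-2 - 15/2) = Y - 19/2 = -19/2 + Y)
M + P(g(o(z))) = -346/111 + (-19/2 + (-3 + (-1 + 1))) = -346/111 + (-19/2 + (-3 + 0)) = -346/111 + (-19/2 - 3) = -346/111 - 25/2 = -3467/222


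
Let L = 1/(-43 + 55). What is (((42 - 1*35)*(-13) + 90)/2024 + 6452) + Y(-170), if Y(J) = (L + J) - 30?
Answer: 37962647/6072 ≈ 6252.1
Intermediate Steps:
L = 1/12 ≈ 0.083333
Y(J) = -359/12 + J (Y(J) = (1/12 + J) - 30 = -359/12 + J)
(((42 - 1*35)*(-13) + 90)/2024 + 6452) + Y(-170) = (((42 - 1*35)*(-13) + 90)/2024 + 6452) + (-359/12 - 170) = (((42 - 35)*(-13) + 90)*(1/2024) + 6452) - 2399/12 = ((7*(-13) + 90)*(1/2024) + 6452) - 2399/12 = ((-91 + 90)*(1/2024) + 6452) - 2399/12 = (-1*1/2024 + 6452) - 2399/12 = (-1/2024 + 6452) - 2399/12 = 13058847/2024 - 2399/12 = 37962647/6072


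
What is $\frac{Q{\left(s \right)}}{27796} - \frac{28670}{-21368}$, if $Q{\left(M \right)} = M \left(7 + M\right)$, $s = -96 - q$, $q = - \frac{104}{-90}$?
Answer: $\frac{249094249759}{150342309900} \approx 1.6568$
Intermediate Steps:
$q = \frac{52}{45}$ ($q = \left(-104\right) \left(- \frac{1}{90}\right) = \frac{52}{45} \approx 1.1556$)
$s = - \frac{4372}{45}$ ($s = -96 - \frac{52}{45} = - \frac{4372}{45} \approx -97.156$)
$\frac{Q{\left(s \right)}}{27796} - \frac{28670}{-21368} = \frac{\left(- \frac{4372}{45}\right) \left(7 - \frac{4372}{45}\right)}{27796} - \frac{28670}{-21368} = \left(- \frac{4372}{45}\right) \left(- \frac{4057}{45}\right) \frac{1}{27796} - - \frac{14335}{10684} = \frac{17737204}{2025} \cdot \frac{1}{27796} + \frac{14335}{10684} = \frac{4434301}{14071725} + \frac{14335}{10684} = \frac{249094249759}{150342309900}$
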